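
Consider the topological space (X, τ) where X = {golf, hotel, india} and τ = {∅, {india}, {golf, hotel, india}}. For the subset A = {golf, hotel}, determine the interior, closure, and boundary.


int(A) = ∅, cl(A) = {golf, hotel}, ∂A = {golf, hotel}.

Closed sets in (X, τ) are complements of opens:
  closed(X, τ) = {∅, {golf, hotel}, {golf, hotel, india}}.
int(A) = ⋃ {U ∈ τ : U ⊆ A}. Opens contained in A: ∅.
Taking the union of these: int(A) = ∅.
cl(A) = ⋂ {C closed : A ⊆ C}. Closed sets containing A: {golf, hotel}, {golf, hotel, india}.
Intersecting these: cl(A) = {golf, hotel}.
∂A = cl(A) ∖ int(A) = {golf, hotel} ∖ ∅ = {golf, hotel}.


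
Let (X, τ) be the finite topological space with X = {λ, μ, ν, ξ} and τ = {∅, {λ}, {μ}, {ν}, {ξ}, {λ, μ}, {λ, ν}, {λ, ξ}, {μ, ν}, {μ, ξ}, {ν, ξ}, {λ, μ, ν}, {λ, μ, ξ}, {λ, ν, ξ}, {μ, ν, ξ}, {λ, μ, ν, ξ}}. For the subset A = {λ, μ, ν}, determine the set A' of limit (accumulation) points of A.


A' = ∅

For each x ∈ X, list the open sets U ∈ τ with x ∈ U, then check whether U ∩ (A ∖ {x}) ≠ ∅ for every such U.
  x = λ: open {λ} ∋ x has {λ} ∩ (A ∖ {λ}) = ∅, so x is NOT a limit point.
  x = μ: open {μ} ∋ x has {μ} ∩ (A ∖ {μ}) = ∅, so x is NOT a limit point.
  x = ν: open {ν} ∋ x has {ν} ∩ (A ∖ {ν}) = ∅, so x is NOT a limit point.
  x = ξ: open {ξ} ∋ x has {ξ} ∩ (A ∖ {ξ}) = ∅, so x is NOT a limit point.
Collecting: A' = ∅.


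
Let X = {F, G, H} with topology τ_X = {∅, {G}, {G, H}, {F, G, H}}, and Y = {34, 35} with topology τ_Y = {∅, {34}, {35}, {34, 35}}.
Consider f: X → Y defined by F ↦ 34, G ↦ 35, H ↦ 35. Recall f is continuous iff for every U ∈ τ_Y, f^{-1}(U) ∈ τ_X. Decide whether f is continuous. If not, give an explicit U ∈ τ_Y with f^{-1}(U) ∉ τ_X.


f is NOT continuous.

Compute f^{-1}(U) for each U ∈ τ_Y:
  U = ∅: f^{-1}(U) = ∅ ∈ τ_X ✓.
  U = {34}: f^{-1}(U) = {F} ∉ τ_X ✗.
  U = {35}: f^{-1}(U) = {G, H} ∈ τ_X ✓.
  U = {34, 35}: f^{-1}(U) = {F, G, H} ∈ τ_X ✓.
Found U = {34} with f^{-1}(U) = {F} not in τ_X. Therefore f is NOT continuous.


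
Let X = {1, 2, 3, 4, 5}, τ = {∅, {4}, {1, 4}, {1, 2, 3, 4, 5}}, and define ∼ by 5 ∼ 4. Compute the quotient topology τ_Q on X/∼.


X/∼ = {[1], [2], [3], [4=5]}; |τ_Q| = 2.

Equivalence classes: [1], [2], [3], [4=5].
Quotient map π: X → X/∼ sends 1 ↦ [1], 2 ↦ [2], 3 ↦ [3], 4 ↦ [4=5], 5 ↦ [4=5].
For each subset V ⊆ X/∼, compute π^{-1}(V) ⊆ X and check whether π^{-1}(V) ∈ τ. V is open in τ_Q iff π^{-1}(V) ∈ τ.
  V = {}: π^{-1}(V) = ∅ ∈ τ ✓.
  V = {[1]}: π^{-1}(V) = {1} ∉ τ ✗.
  V = {[2]}: π^{-1}(V) = {2} ∉ τ ✗.
  V = {[1], [2]}: π^{-1}(V) = {1, 2} ∉ τ ✗.
  V = {[3]}: π^{-1}(V) = {3} ∉ τ ✗.
  V = {[1], [3]}: π^{-1}(V) = {1, 3} ∉ τ ✗.
  V = {[2], [3]}: π^{-1}(V) = {2, 3} ∉ τ ✗.
  V = {[1], [2], [3]}: π^{-1}(V) = {1, 2, 3} ∉ τ ✗.
  V = {[4=5]}: π^{-1}(V) = {4, 5} ∉ τ ✗.
  V = {[1], [4=5]}: π^{-1}(V) = {1, 4, 5} ∉ τ ✗.
  V = {[2], [4=5]}: π^{-1}(V) = {2, 4, 5} ∉ τ ✗.
  V = {[1], [2], [4=5]}: π^{-1}(V) = {1, 2, 4, 5} ∉ τ ✗.
  V = {[3], [4=5]}: π^{-1}(V) = {3, 4, 5} ∉ τ ✗.
  V = {[1], [3], [4=5]}: π^{-1}(V) = {1, 3, 4, 5} ∉ τ ✗.
  V = {[2], [3], [4=5]}: π^{-1}(V) = {2, 3, 4, 5} ∉ τ ✗.
  V = {[1], [2], [3], [4=5]}: π^{-1}(V) = {1, 2, 3, 4, 5} ∈ τ ✓.
Open sets in the quotient: τ_Q = {{}, {[1], [2], [3], [4=5]}} (2 elements).


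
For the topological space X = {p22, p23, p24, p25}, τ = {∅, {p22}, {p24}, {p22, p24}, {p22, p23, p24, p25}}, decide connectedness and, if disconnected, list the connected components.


(X, τ) is connected.

Find clopen sets (U ∈ τ with X ∖ U ∈ τ):
  U = ∅, X ∖ U = {p22, p23, p24, p25} — both open, so U is clopen.
  U = {p22, p23, p24, p25}, X ∖ U = ∅ — both open, so U is clopen.
Only trivial clopens (∅ and X) exist, so (X, τ) is connected.
Compute connected components by grouping points that agree on all clopens:
  component: {p22, p23, p24, p25}


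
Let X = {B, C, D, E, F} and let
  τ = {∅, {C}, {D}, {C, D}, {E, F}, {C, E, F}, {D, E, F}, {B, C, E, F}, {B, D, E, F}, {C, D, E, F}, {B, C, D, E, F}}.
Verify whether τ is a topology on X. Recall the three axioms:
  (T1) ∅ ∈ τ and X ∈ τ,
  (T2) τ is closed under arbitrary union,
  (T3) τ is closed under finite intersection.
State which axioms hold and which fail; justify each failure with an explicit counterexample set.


τ is NOT a topology on X.

Axiom (T1): ∅ ∈ τ? Yes; X ∈ τ? Yes.
Axiom (T2/T3): check pairwise unions and intersections of members of τ.
Counterexample for (T3): {B, C, E, F} ∩ {B, D, E, F} = {B, E, F} ∉ τ. Therefore τ is NOT a topology.


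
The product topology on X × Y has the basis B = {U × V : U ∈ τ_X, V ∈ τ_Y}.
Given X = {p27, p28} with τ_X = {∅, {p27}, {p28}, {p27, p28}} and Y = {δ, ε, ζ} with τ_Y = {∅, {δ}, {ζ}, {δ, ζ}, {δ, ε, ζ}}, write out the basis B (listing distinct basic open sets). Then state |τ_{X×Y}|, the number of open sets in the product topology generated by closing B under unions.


Basis B = {∅ × ∅, {p27} × {δ}, {p27} × {ζ}, {p28} × {δ}, {p28} × {ζ}, {p27} × {δ, ζ}, {p27, p28} × {δ}, {p27, p28} × {ζ}, {p28} × {δ, ζ}, {p27} × {δ, ε, ζ}, {p28} × {δ, ε, ζ}, {p27, p28} × {δ, ζ}, {p27, p28} × {δ, ε, ζ}}; |τ_{X×Y}| = 25.

Enumerate products U × V with U ∈ τ_X, V ∈ τ_Y (deduplicated):
  ∅ × ∅ = {} (∅)
  {p27} × {δ} = {(p27,δ)}
  {p27} × {ζ} = {(p27,ζ)}
  {p28} × {δ} = {(p28,δ)}
  {p28} × {ζ} = {(p28,ζ)}
  {p27} × {δ, ζ} = {(p27,δ), (p27,ζ)}
  {p27, p28} × {δ} = {(p27,δ), (p28,δ)}
  {p27, p28} × {ζ} = {(p27,ζ), (p28,ζ)}
  {p28} × {δ, ζ} = {(p28,δ), (p28,ζ)}
  {p27} × {δ, ε, ζ} = {(p27,δ), (p27,ε), (p27,ζ)}
  {p28} × {δ, ε, ζ} = {(p28,δ), (p28,ε), (p28,ζ)}
  {p27, p28} × {δ, ζ} = {(p27,δ), (p27,ζ), (p28,δ), (p28,ζ)}
  {p27, p28} × {δ, ε, ζ} = {(p27,δ), (p27,ε), (p27,ζ), (p28,δ), (p28,ε), (p28,ζ)}
These 13 distinct sets form the basis B.
Close under arbitrary unions to get τ_{X×Y}; counting gives |τ_{X×Y}| = 25.


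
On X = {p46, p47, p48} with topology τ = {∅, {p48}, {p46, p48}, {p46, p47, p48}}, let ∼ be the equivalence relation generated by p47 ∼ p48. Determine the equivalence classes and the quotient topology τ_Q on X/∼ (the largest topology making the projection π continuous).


X/∼ = {[p46], [p47=p48]}; |τ_Q| = 2.

Equivalence classes: [p46], [p47=p48].
Quotient map π: X → X/∼ sends p46 ↦ [p46], p47 ↦ [p47=p48], p48 ↦ [p47=p48].
For each subset V ⊆ X/∼, compute π^{-1}(V) ⊆ X and check whether π^{-1}(V) ∈ τ. V is open in τ_Q iff π^{-1}(V) ∈ τ.
  V = {}: π^{-1}(V) = ∅ ∈ τ ✓.
  V = {[p46]}: π^{-1}(V) = {p46} ∉ τ ✗.
  V = {[p47=p48]}: π^{-1}(V) = {p47, p48} ∉ τ ✗.
  V = {[p46], [p47=p48]}: π^{-1}(V) = {p46, p47, p48} ∈ τ ✓.
Open sets in the quotient: τ_Q = {{}, {[p46], [p47=p48]}} (2 elements).


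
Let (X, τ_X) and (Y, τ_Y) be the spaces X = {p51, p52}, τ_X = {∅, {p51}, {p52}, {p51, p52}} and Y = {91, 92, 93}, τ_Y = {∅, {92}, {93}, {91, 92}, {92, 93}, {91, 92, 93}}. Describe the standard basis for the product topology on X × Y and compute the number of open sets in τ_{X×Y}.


Basis B = {∅ × ∅, {p51} × {92}, {p51} × {93}, {p52} × {92}, {p52} × {93}, {p51} × {91, 92}, {p51} × {92, 93}, {p51, p52} × {92}, {p51, p52} × {93}, {p52} × {91, 92}, {p52} × {92, 93}, {p51} × {91, 92, 93}, {p52} × {91, 92, 93}, {p51, p52} × {91, 92}, {p51, p52} × {92, 93}, {p51, p52} × {91, 92, 93}}; |τ_{X×Y}| = 36.

Enumerate products U × V with U ∈ τ_X, V ∈ τ_Y (deduplicated):
  ∅ × ∅ = {} (∅)
  {p51} × {92} = {(p51,92)}
  {p51} × {93} = {(p51,93)}
  {p52} × {92} = {(p52,92)}
  {p52} × {93} = {(p52,93)}
  {p51} × {91, 92} = {(p51,91), (p51,92)}
  {p51} × {92, 93} = {(p51,92), (p51,93)}
  {p51, p52} × {92} = {(p51,92), (p52,92)}
  {p51, p52} × {93} = {(p51,93), (p52,93)}
  {p52} × {91, 92} = {(p52,91), (p52,92)}
  {p52} × {92, 93} = {(p52,92), (p52,93)}
  {p51} × {91, 92, 93} = {(p51,91), (p51,92), (p51,93)}
  {p52} × {91, 92, 93} = {(p52,91), (p52,92), (p52,93)}
  {p51, p52} × {91, 92} = {(p51,91), (p51,92), (p52,91), (p52,92)}
  {p51, p52} × {92, 93} = {(p51,92), (p51,93), (p52,92), (p52,93)}
  {p51, p52} × {91, 92, 93} = {(p51,91), (p51,92), (p51,93), (p52,91), (p52,92), (p52,93)}
These 16 distinct sets form the basis B.
Close under arbitrary unions to get τ_{X×Y}; counting gives |τ_{X×Y}| = 36.


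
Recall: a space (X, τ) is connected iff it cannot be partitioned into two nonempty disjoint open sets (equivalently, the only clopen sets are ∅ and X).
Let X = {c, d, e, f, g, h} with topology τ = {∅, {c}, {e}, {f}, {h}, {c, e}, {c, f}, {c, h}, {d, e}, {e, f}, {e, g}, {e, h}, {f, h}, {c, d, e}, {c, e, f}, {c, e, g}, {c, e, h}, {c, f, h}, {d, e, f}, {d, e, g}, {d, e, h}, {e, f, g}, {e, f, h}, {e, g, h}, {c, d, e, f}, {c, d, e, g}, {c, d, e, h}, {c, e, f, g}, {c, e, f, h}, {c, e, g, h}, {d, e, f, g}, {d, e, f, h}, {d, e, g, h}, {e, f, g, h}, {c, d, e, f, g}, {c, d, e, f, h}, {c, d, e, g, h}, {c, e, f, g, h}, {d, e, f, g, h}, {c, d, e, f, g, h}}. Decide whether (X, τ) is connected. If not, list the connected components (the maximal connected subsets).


(X, τ) is disconnected; components = [{c}, {f}, {h}, {d, e, g}].

Find clopen sets (U ∈ τ with X ∖ U ∈ τ):
  U = ∅, X ∖ U = {c, d, e, f, g, h} — both open, so U is clopen.
  U = {c}, X ∖ U = {d, e, f, g, h} — both open, so U is clopen.
  U = {f}, X ∖ U = {c, d, e, g, h} — both open, so U is clopen.
  U = {h}, X ∖ U = {c, d, e, f, g} — both open, so U is clopen.
  U = {c, f}, X ∖ U = {d, e, g, h} — both open, so U is clopen.
  U = {c, h}, X ∖ U = {d, e, f, g} — both open, so U is clopen.
  U = {f, h}, X ∖ U = {c, d, e, g} — both open, so U is clopen.
  U = {c, f, h}, X ∖ U = {d, e, g} — both open, so U is clopen.
  U = {d, e, g}, X ∖ U = {c, f, h} — both open, so U is clopen.
  U = {c, d, e, g}, X ∖ U = {f, h} — both open, so U is clopen.
  U = {d, e, f, g}, X ∖ U = {c, h} — both open, so U is clopen.
  U = {d, e, g, h}, X ∖ U = {c, f} — both open, so U is clopen.
  U = {c, d, e, f, g}, X ∖ U = {h} — both open, so U is clopen.
  U = {c, d, e, g, h}, X ∖ U = {f} — both open, so U is clopen.
  U = {d, e, f, g, h}, X ∖ U = {c} — both open, so U is clopen.
  U = {c, d, e, f, g, h}, X ∖ U = ∅ — both open, so U is clopen.
Nontrivial clopen(s) exist: e.g. {c, d, e, f, g}. So (X, τ) is disconnected.
Compute connected components by grouping points that agree on all clopens:
  component: {c}
  component: {f}
  component: {h}
  component: {d, e, g}


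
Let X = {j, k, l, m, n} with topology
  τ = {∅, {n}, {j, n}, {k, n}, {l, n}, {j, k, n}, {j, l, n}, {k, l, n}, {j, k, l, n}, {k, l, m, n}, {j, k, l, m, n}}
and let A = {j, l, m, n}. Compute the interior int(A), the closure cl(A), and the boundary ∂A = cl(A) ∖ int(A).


int(A) = {j, l, n}, cl(A) = {j, k, l, m, n}, ∂A = {k, m}.

Closed sets in (X, τ) are complements of opens:
  closed(X, τ) = {∅, {j}, {m}, {j, m}, {k, m}, {l, m}, {j, k, m}, {j, l, m}, {k, l, m}, {j, k, l, m}, {j, k, l, m, n}}.
int(A) = ⋃ {U ∈ τ : U ⊆ A}. Opens contained in A: ∅, {n}, {j, n}, {l, n}, {j, l, n}.
Taking the union of these: int(A) = {j, l, n}.
cl(A) = ⋂ {C closed : A ⊆ C}. Closed sets containing A: {j, k, l, m, n}.
Intersecting these: cl(A) = {j, k, l, m, n}.
∂A = cl(A) ∖ int(A) = {j, k, l, m, n} ∖ {j, l, n} = {k, m}.


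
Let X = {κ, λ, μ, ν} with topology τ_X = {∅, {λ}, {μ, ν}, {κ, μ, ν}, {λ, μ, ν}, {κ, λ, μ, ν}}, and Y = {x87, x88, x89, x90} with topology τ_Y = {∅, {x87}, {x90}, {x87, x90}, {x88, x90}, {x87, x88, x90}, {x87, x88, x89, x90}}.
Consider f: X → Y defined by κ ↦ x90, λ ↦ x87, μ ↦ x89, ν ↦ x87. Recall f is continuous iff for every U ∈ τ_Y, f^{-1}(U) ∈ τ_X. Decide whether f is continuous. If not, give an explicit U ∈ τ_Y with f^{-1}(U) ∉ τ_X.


f is NOT continuous.

Compute f^{-1}(U) for each U ∈ τ_Y:
  U = ∅: f^{-1}(U) = ∅ ∈ τ_X ✓.
  U = {x87}: f^{-1}(U) = {λ, ν} ∉ τ_X ✗.
  U = {x90}: f^{-1}(U) = {κ} ∉ τ_X ✗.
  U = {x87, x90}: f^{-1}(U) = {κ, λ, ν} ∉ τ_X ✗.
  U = {x88, x90}: f^{-1}(U) = {κ} ∉ τ_X ✗.
  U = {x87, x88, x90}: f^{-1}(U) = {κ, λ, ν} ∉ τ_X ✗.
  U = {x87, x88, x89, x90}: f^{-1}(U) = {κ, λ, μ, ν} ∈ τ_X ✓.
Found U = {x87} with f^{-1}(U) = {λ, ν} not in τ_X. Therefore f is NOT continuous.


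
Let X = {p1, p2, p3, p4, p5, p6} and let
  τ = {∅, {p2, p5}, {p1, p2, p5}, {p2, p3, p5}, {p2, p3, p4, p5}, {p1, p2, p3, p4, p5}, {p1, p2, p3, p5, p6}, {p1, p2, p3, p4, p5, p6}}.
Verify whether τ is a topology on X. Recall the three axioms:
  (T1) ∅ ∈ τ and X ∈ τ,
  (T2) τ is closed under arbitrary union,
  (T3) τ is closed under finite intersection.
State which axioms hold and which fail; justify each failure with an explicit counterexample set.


τ is NOT a topology on X.

Axiom (T1): ∅ ∈ τ? Yes; X ∈ τ? Yes.
Axiom (T2/T3): check pairwise unions and intersections of members of τ.
Counterexample for (T2): {p1, p2, p5} ∪ {p2, p3, p5} = {p1, p2, p3, p5} ∉ τ. Therefore τ is NOT a topology.


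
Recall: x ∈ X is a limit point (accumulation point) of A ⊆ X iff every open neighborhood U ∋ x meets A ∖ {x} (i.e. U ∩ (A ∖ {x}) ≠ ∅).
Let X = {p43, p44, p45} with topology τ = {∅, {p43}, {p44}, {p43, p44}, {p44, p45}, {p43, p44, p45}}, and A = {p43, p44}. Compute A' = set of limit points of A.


A' = {p45}

For each x ∈ X, list the open sets U ∈ τ with x ∈ U, then check whether U ∩ (A ∖ {x}) ≠ ∅ for every such U.
  x = p43: open {p43} ∋ x has {p43} ∩ (A ∖ {p43}) = ∅, so x is NOT a limit point.
  x = p44: open {p44} ∋ x has {p44} ∩ (A ∖ {p44}) = ∅, so x is NOT a limit point.
  x = p45: opens ∋ x are {p44, p45}, {p43, p44, p45}; each meets A ∖ {p45}, so x IS a limit point.
Collecting: A' = {p45}.


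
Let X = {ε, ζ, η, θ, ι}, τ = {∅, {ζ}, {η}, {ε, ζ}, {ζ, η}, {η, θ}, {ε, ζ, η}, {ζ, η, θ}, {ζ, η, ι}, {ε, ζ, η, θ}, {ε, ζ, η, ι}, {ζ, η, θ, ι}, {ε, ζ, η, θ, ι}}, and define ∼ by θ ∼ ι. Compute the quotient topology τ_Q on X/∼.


X/∼ = {[ε], [ζ], [η], [θ=ι]}; |τ_Q| = 8.

Equivalence classes: [ε], [ζ], [η], [θ=ι].
Quotient map π: X → X/∼ sends ε ↦ [ε], ζ ↦ [ζ], η ↦ [η], θ ↦ [θ=ι], ι ↦ [θ=ι].
For each subset V ⊆ X/∼, compute π^{-1}(V) ⊆ X and check whether π^{-1}(V) ∈ τ. V is open in τ_Q iff π^{-1}(V) ∈ τ.
  V = {}: π^{-1}(V) = ∅ ∈ τ ✓.
  V = {[ε]}: π^{-1}(V) = {ε} ∉ τ ✗.
  V = {[ζ]}: π^{-1}(V) = {ζ} ∈ τ ✓.
  V = {[ε], [ζ]}: π^{-1}(V) = {ε, ζ} ∈ τ ✓.
  V = {[η]}: π^{-1}(V) = {η} ∈ τ ✓.
  V = {[ε], [η]}: π^{-1}(V) = {ε, η} ∉ τ ✗.
  V = {[ζ], [η]}: π^{-1}(V) = {ζ, η} ∈ τ ✓.
  V = {[ε], [ζ], [η]}: π^{-1}(V) = {ε, ζ, η} ∈ τ ✓.
  V = {[θ=ι]}: π^{-1}(V) = {θ, ι} ∉ τ ✗.
  V = {[ε], [θ=ι]}: π^{-1}(V) = {ε, θ, ι} ∉ τ ✗.
  V = {[ζ], [θ=ι]}: π^{-1}(V) = {ζ, θ, ι} ∉ τ ✗.
  V = {[ε], [ζ], [θ=ι]}: π^{-1}(V) = {ε, ζ, θ, ι} ∉ τ ✗.
  V = {[η], [θ=ι]}: π^{-1}(V) = {η, θ, ι} ∉ τ ✗.
  V = {[ε], [η], [θ=ι]}: π^{-1}(V) = {ε, η, θ, ι} ∉ τ ✗.
  V = {[ζ], [η], [θ=ι]}: π^{-1}(V) = {ζ, η, θ, ι} ∈ τ ✓.
  V = {[ε], [ζ], [η], [θ=ι]}: π^{-1}(V) = {ε, ζ, η, θ, ι} ∈ τ ✓.
Open sets in the quotient: τ_Q = {{}, {[ζ]}, {[ε], [ζ]}, {[η]}, {[ζ], [η]}, {[ε], [ζ], [η]}, {[ζ], [η], [θ=ι]}, {[ε], [ζ], [η], [θ=ι]}} (8 elements).


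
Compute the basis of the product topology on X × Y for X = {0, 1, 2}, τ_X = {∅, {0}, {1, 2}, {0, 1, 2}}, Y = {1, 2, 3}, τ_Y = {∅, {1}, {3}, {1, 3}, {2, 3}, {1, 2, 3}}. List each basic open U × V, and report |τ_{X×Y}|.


Basis B = {∅ × ∅, {0} × {1}, {0} × {3}, {0} × {1, 3}, {0} × {2, 3}, {1, 2} × {1}, {1, 2} × {3}, {0} × {1, 2, 3}, {0, 1, 2} × {1}, {0, 1, 2} × {3}, {1, 2} × {1, 3}, {1, 2} × {2, 3}, {0, 1, 2} × {1, 3}, {0, 1, 2} × {2, 3}, {1, 2} × {1, 2, 3}, {0, 1, 2} × {1, 2, 3}}; |τ_{X×Y}| = 36.

Enumerate products U × V with U ∈ τ_X, V ∈ τ_Y (deduplicated):
  ∅ × ∅ = {} (∅)
  {0} × {1} = {(0,1)}
  {0} × {3} = {(0,3)}
  {0} × {1, 3} = {(0,1), (0,3)}
  {0} × {2, 3} = {(0,2), (0,3)}
  {1, 2} × {1} = {(1,1), (2,1)}
  {1, 2} × {3} = {(1,3), (2,3)}
  {0} × {1, 2, 3} = {(0,1), (0,2), (0,3)}
  {0, 1, 2} × {1} = {(0,1), (1,1), (2,1)}
  {0, 1, 2} × {3} = {(0,3), (1,3), (2,3)}
  {1, 2} × {1, 3} = {(1,1), (1,3), (2,1), (2,3)}
  {1, 2} × {2, 3} = {(1,2), (1,3), (2,2), (2,3)}
  {0, 1, 2} × {1, 3} = {(0,1), (0,3), (1,1), (1,3), (2,1), (2,3)}
  {0, 1, 2} × {2, 3} = {(0,2), (0,3), (1,2), (1,3), (2,2), (2,3)}
  {1, 2} × {1, 2, 3} = {(1,1), (1,2), (1,3), (2,1), (2,2), (2,3)}
  {0, 1, 2} × {1, 2, 3} = {(0,1), (0,2), (0,3), (1,1), (1,2), (1,3), (2,1), (2,2), (2,3)}
These 16 distinct sets form the basis B.
Close under arbitrary unions to get τ_{X×Y}; counting gives |τ_{X×Y}| = 36.


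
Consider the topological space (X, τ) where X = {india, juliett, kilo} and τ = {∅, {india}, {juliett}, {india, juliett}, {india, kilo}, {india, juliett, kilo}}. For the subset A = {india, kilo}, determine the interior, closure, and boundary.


int(A) = {india, kilo}, cl(A) = {india, kilo}, ∂A = ∅.

Closed sets in (X, τ) are complements of opens:
  closed(X, τ) = {∅, {juliett}, {kilo}, {india, kilo}, {juliett, kilo}, {india, juliett, kilo}}.
int(A) = ⋃ {U ∈ τ : U ⊆ A}. Opens contained in A: ∅, {india}, {india, kilo}.
Taking the union of these: int(A) = {india, kilo}.
cl(A) = ⋂ {C closed : A ⊆ C}. Closed sets containing A: {india, kilo}, {india, juliett, kilo}.
Intersecting these: cl(A) = {india, kilo}.
∂A = cl(A) ∖ int(A) = {india, kilo} ∖ {india, kilo} = ∅.


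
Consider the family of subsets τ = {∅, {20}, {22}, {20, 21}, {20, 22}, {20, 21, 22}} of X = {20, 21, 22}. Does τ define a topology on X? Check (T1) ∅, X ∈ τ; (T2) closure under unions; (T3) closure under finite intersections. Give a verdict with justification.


τ IS a topology on X.

Axiom (T1): ∅ ∈ τ? Yes; X ∈ τ? Yes.
Axiom (T2/T3): check pairwise unions and intersections of members of τ.
All pairwise intersections and unions checked — each lies in τ. Therefore τ satisfies (T1), (T2), (T3): it IS a topology on X.


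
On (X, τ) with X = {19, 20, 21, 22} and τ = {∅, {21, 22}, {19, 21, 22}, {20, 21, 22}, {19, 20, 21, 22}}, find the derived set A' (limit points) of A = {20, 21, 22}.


A' = {19, 20, 21, 22}

For each x ∈ X, list the open sets U ∈ τ with x ∈ U, then check whether U ∩ (A ∖ {x}) ≠ ∅ for every such U.
  x = 19: opens ∋ x are {19, 21, 22}, {19, 20, 21, 22}; each meets A ∖ {19}, so x IS a limit point.
  x = 20: opens ∋ x are {20, 21, 22}, {19, 20, 21, 22}; each meets A ∖ {20}, so x IS a limit point.
  x = 21: opens ∋ x are {21, 22}, {19, 21, 22}, {20, 21, 22}, {19, 20, 21, 22}; each meets A ∖ {21}, so x IS a limit point.
  x = 22: opens ∋ x are {21, 22}, {19, 21, 22}, {20, 21, 22}, {19, 20, 21, 22}; each meets A ∖ {22}, so x IS a limit point.
Collecting: A' = {19, 20, 21, 22}.


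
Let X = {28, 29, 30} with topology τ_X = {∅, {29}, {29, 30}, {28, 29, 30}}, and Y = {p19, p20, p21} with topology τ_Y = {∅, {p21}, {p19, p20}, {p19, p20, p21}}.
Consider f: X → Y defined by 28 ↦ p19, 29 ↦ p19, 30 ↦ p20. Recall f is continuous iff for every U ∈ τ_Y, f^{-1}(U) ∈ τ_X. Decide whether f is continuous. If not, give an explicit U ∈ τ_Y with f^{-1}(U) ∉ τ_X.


f IS continuous.

Compute f^{-1}(U) for each U ∈ τ_Y:
  U = ∅: f^{-1}(U) = ∅ ∈ τ_X ✓.
  U = {p21}: f^{-1}(U) = ∅ ∈ τ_X ✓.
  U = {p19, p20}: f^{-1}(U) = {28, 29, 30} ∈ τ_X ✓.
  U = {p19, p20, p21}: f^{-1}(U) = {28, 29, 30} ∈ τ_X ✓.
Every preimage lies in τ_X, so f IS continuous.


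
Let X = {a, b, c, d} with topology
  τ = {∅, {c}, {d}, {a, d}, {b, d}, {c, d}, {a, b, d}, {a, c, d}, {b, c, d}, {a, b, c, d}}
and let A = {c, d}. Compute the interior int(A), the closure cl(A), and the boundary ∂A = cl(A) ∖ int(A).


int(A) = {c, d}, cl(A) = {a, b, c, d}, ∂A = {a, b}.

Closed sets in (X, τ) are complements of opens:
  closed(X, τ) = {∅, {a}, {b}, {c}, {a, b}, {a, c}, {b, c}, {a, b, c}, {a, b, d}, {a, b, c, d}}.
int(A) = ⋃ {U ∈ τ : U ⊆ A}. Opens contained in A: ∅, {c}, {d}, {c, d}.
Taking the union of these: int(A) = {c, d}.
cl(A) = ⋂ {C closed : A ⊆ C}. Closed sets containing A: {a, b, c, d}.
Intersecting these: cl(A) = {a, b, c, d}.
∂A = cl(A) ∖ int(A) = {a, b, c, d} ∖ {c, d} = {a, b}.


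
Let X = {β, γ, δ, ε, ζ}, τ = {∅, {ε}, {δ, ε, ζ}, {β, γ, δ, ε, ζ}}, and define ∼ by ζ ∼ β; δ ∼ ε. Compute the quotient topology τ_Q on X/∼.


X/∼ = {[β=ζ], [γ], [δ=ε]}; |τ_Q| = 2.

Equivalence classes: [β=ζ], [γ], [δ=ε].
Quotient map π: X → X/∼ sends β ↦ [β=ζ], γ ↦ [γ], δ ↦ [δ=ε], ε ↦ [δ=ε], ζ ↦ [β=ζ].
For each subset V ⊆ X/∼, compute π^{-1}(V) ⊆ X and check whether π^{-1}(V) ∈ τ. V is open in τ_Q iff π^{-1}(V) ∈ τ.
  V = {}: π^{-1}(V) = ∅ ∈ τ ✓.
  V = {[β=ζ]}: π^{-1}(V) = {β, ζ} ∉ τ ✗.
  V = {[γ]}: π^{-1}(V) = {γ} ∉ τ ✗.
  V = {[β=ζ], [γ]}: π^{-1}(V) = {β, γ, ζ} ∉ τ ✗.
  V = {[δ=ε]}: π^{-1}(V) = {δ, ε} ∉ τ ✗.
  V = {[β=ζ], [δ=ε]}: π^{-1}(V) = {β, δ, ε, ζ} ∉ τ ✗.
  V = {[γ], [δ=ε]}: π^{-1}(V) = {γ, δ, ε} ∉ τ ✗.
  V = {[β=ζ], [γ], [δ=ε]}: π^{-1}(V) = {β, γ, δ, ε, ζ} ∈ τ ✓.
Open sets in the quotient: τ_Q = {{}, {[β=ζ], [γ], [δ=ε]}} (2 elements).


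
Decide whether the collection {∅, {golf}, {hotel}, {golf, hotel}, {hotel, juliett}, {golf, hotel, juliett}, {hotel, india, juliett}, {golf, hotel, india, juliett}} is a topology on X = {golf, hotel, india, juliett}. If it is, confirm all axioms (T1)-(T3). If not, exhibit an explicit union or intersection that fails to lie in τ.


τ IS a topology on X.

Axiom (T1): ∅ ∈ τ? Yes; X ∈ τ? Yes.
Axiom (T2/T3): check pairwise unions and intersections of members of τ.
All pairwise intersections and unions checked — each lies in τ. Therefore τ satisfies (T1), (T2), (T3): it IS a topology on X.


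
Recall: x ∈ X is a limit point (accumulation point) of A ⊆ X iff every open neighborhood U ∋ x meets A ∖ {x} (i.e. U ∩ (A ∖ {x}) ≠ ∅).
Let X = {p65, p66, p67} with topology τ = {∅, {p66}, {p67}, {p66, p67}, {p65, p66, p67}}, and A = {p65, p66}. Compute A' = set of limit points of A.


A' = {p65}

For each x ∈ X, list the open sets U ∈ τ with x ∈ U, then check whether U ∩ (A ∖ {x}) ≠ ∅ for every such U.
  x = p65: opens ∋ x are {p65, p66, p67}; each meets A ∖ {p65}, so x IS a limit point.
  x = p66: open {p66} ∋ x has {p66} ∩ (A ∖ {p66}) = ∅, so x is NOT a limit point.
  x = p67: open {p67} ∋ x has {p67} ∩ (A ∖ {p67}) = ∅, so x is NOT a limit point.
Collecting: A' = {p65}.


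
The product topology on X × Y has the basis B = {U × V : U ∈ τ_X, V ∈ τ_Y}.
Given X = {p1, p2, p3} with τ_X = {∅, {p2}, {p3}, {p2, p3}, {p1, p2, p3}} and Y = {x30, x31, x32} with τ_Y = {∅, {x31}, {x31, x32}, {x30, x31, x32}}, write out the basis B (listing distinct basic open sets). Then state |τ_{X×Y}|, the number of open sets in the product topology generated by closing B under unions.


Basis B = {∅ × ∅, {p2} × {x31}, {p3} × {x31}, {p2} × {x31, x32}, {p2, p3} × {x31}, {p3} × {x31, x32}, {p1, p2, p3} × {x31}, {p2} × {x30, x31, x32}, {p3} × {x30, x31, x32}, {p2, p3} × {x31, x32}, {p1, p2, p3} × {x31, x32}, {p2, p3} × {x30, x31, x32}, {p1, p2, p3} × {x30, x31, x32}}; |τ_{X×Y}| = 30.

Enumerate products U × V with U ∈ τ_X, V ∈ τ_Y (deduplicated):
  ∅ × ∅ = {} (∅)
  {p2} × {x31} = {(p2,x31)}
  {p3} × {x31} = {(p3,x31)}
  {p2} × {x31, x32} = {(p2,x31), (p2,x32)}
  {p2, p3} × {x31} = {(p2,x31), (p3,x31)}
  {p3} × {x31, x32} = {(p3,x31), (p3,x32)}
  {p1, p2, p3} × {x31} = {(p1,x31), (p2,x31), (p3,x31)}
  {p2} × {x30, x31, x32} = {(p2,x30), (p2,x31), (p2,x32)}
  {p3} × {x30, x31, x32} = {(p3,x30), (p3,x31), (p3,x32)}
  {p2, p3} × {x31, x32} = {(p2,x31), (p2,x32), (p3,x31), (p3,x32)}
  {p1, p2, p3} × {x31, x32} = {(p1,x31), (p1,x32), (p2,x31), (p2,x32), (p3,x31), (p3,x32)}
  {p2, p3} × {x30, x31, x32} = {(p2,x30), (p2,x31), (p2,x32), (p3,x30), (p3,x31), (p3,x32)}
  {p1, p2, p3} × {x30, x31, x32} = {(p1,x30), (p1,x31), (p1,x32), (p2,x30), (p2,x31), (p2,x32), (p3,x30), (p3,x31), (p3,x32)}
These 13 distinct sets form the basis B.
Close under arbitrary unions to get τ_{X×Y}; counting gives |τ_{X×Y}| = 30.


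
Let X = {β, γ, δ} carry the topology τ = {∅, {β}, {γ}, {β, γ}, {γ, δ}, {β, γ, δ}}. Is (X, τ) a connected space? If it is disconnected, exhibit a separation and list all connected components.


(X, τ) is disconnected; components = [{β}, {γ, δ}].

Find clopen sets (U ∈ τ with X ∖ U ∈ τ):
  U = ∅, X ∖ U = {β, γ, δ} — both open, so U is clopen.
  U = {β}, X ∖ U = {γ, δ} — both open, so U is clopen.
  U = {γ, δ}, X ∖ U = {β} — both open, so U is clopen.
  U = {β, γ, δ}, X ∖ U = ∅ — both open, so U is clopen.
Nontrivial clopen(s) exist: e.g. {γ, δ}. So (X, τ) is disconnected.
Compute connected components by grouping points that agree on all clopens:
  component: {β}
  component: {γ, δ}


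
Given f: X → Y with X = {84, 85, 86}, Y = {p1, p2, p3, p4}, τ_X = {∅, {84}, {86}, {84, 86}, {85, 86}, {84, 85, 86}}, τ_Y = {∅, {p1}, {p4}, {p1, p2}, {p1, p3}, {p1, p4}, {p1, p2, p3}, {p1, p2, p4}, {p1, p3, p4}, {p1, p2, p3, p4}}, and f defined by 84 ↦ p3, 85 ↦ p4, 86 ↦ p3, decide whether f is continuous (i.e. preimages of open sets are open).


f is NOT continuous.

Compute f^{-1}(U) for each U ∈ τ_Y:
  U = ∅: f^{-1}(U) = ∅ ∈ τ_X ✓.
  U = {p1}: f^{-1}(U) = ∅ ∈ τ_X ✓.
  U = {p4}: f^{-1}(U) = {85} ∉ τ_X ✗.
  U = {p1, p2}: f^{-1}(U) = ∅ ∈ τ_X ✓.
  U = {p1, p3}: f^{-1}(U) = {84, 86} ∈ τ_X ✓.
  U = {p1, p4}: f^{-1}(U) = {85} ∉ τ_X ✗.
  U = {p1, p2, p3}: f^{-1}(U) = {84, 86} ∈ τ_X ✓.
  U = {p1, p2, p4}: f^{-1}(U) = {85} ∉ τ_X ✗.
  U = {p1, p3, p4}: f^{-1}(U) = {84, 85, 86} ∈ τ_X ✓.
  U = {p1, p2, p3, p4}: f^{-1}(U) = {84, 85, 86} ∈ τ_X ✓.
Found U = {p4} with f^{-1}(U) = {85} not in τ_X. Therefore f is NOT continuous.


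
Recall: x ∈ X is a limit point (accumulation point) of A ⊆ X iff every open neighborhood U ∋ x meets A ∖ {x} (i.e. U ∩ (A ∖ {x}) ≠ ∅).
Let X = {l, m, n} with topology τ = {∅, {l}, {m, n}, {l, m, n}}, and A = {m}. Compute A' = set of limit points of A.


A' = {n}

For each x ∈ X, list the open sets U ∈ τ with x ∈ U, then check whether U ∩ (A ∖ {x}) ≠ ∅ for every such U.
  x = l: open {l} ∋ x has {l} ∩ (A ∖ {l}) = ∅, so x is NOT a limit point.
  x = m: open {m, n} ∋ x has {m, n} ∩ (A ∖ {m}) = ∅, so x is NOT a limit point.
  x = n: opens ∋ x are {m, n}, {l, m, n}; each meets A ∖ {n}, so x IS a limit point.
Collecting: A' = {n}.


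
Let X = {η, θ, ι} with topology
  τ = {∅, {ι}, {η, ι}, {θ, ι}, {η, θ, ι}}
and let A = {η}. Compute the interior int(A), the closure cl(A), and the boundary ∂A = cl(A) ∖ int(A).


int(A) = ∅, cl(A) = {η}, ∂A = {η}.

Closed sets in (X, τ) are complements of opens:
  closed(X, τ) = {∅, {η}, {θ}, {η, θ}, {η, θ, ι}}.
int(A) = ⋃ {U ∈ τ : U ⊆ A}. Opens contained in A: ∅.
Taking the union of these: int(A) = ∅.
cl(A) = ⋂ {C closed : A ⊆ C}. Closed sets containing A: {η}, {η, θ}, {η, θ, ι}.
Intersecting these: cl(A) = {η}.
∂A = cl(A) ∖ int(A) = {η} ∖ ∅ = {η}.


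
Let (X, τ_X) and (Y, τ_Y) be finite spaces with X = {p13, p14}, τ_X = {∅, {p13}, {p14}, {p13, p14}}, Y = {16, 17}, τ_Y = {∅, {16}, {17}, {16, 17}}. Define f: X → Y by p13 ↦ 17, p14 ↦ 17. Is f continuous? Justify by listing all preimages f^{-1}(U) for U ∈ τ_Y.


f IS continuous.

Compute f^{-1}(U) for each U ∈ τ_Y:
  U = ∅: f^{-1}(U) = ∅ ∈ τ_X ✓.
  U = {16}: f^{-1}(U) = ∅ ∈ τ_X ✓.
  U = {17}: f^{-1}(U) = {p13, p14} ∈ τ_X ✓.
  U = {16, 17}: f^{-1}(U) = {p13, p14} ∈ τ_X ✓.
Every preimage lies in τ_X, so f IS continuous.


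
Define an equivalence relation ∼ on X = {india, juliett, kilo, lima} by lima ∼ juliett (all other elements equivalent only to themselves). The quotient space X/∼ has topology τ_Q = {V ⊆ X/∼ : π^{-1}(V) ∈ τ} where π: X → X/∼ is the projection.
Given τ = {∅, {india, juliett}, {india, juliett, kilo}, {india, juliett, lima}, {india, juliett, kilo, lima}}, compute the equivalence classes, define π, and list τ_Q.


X/∼ = {[india], [juliett=lima], [kilo]}; |τ_Q| = 3.

Equivalence classes: [india], [juliett=lima], [kilo].
Quotient map π: X → X/∼ sends india ↦ [india], juliett ↦ [juliett=lima], kilo ↦ [kilo], lima ↦ [juliett=lima].
For each subset V ⊆ X/∼, compute π^{-1}(V) ⊆ X and check whether π^{-1}(V) ∈ τ. V is open in τ_Q iff π^{-1}(V) ∈ τ.
  V = {}: π^{-1}(V) = ∅ ∈ τ ✓.
  V = {[india]}: π^{-1}(V) = {india} ∉ τ ✗.
  V = {[juliett=lima]}: π^{-1}(V) = {juliett, lima} ∉ τ ✗.
  V = {[india], [juliett=lima]}: π^{-1}(V) = {india, juliett, lima} ∈ τ ✓.
  V = {[kilo]}: π^{-1}(V) = {kilo} ∉ τ ✗.
  V = {[india], [kilo]}: π^{-1}(V) = {india, kilo} ∉ τ ✗.
  V = {[juliett=lima], [kilo]}: π^{-1}(V) = {juliett, kilo, lima} ∉ τ ✗.
  V = {[india], [juliett=lima], [kilo]}: π^{-1}(V) = {india, juliett, kilo, lima} ∈ τ ✓.
Open sets in the quotient: τ_Q = {{}, {[india], [juliett=lima]}, {[india], [juliett=lima], [kilo]}} (3 elements).


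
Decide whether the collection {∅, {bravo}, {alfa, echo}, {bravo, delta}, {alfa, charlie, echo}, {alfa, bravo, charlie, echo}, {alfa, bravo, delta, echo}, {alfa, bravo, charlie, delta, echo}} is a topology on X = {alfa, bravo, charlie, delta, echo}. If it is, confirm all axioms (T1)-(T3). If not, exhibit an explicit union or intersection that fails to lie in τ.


τ is NOT a topology on X.

Axiom (T1): ∅ ∈ τ? Yes; X ∈ τ? Yes.
Axiom (T2/T3): check pairwise unions and intersections of members of τ.
Counterexample for (T2): {bravo} ∪ {alfa, echo} = {alfa, bravo, echo} ∉ τ. Therefore τ is NOT a topology.


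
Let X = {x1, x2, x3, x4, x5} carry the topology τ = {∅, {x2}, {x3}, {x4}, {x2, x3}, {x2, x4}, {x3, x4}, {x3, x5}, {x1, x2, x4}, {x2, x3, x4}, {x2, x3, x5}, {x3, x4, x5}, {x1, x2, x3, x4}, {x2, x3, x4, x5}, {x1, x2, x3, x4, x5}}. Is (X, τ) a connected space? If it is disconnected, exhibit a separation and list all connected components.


(X, τ) is disconnected; components = [{x3, x5}, {x1, x2, x4}].

Find clopen sets (U ∈ τ with X ∖ U ∈ τ):
  U = ∅, X ∖ U = {x1, x2, x3, x4, x5} — both open, so U is clopen.
  U = {x3, x5}, X ∖ U = {x1, x2, x4} — both open, so U is clopen.
  U = {x1, x2, x4}, X ∖ U = {x3, x5} — both open, so U is clopen.
  U = {x1, x2, x3, x4, x5}, X ∖ U = ∅ — both open, so U is clopen.
Nontrivial clopen(s) exist: e.g. {x3, x5}. So (X, τ) is disconnected.
Compute connected components by grouping points that agree on all clopens:
  component: {x3, x5}
  component: {x1, x2, x4}


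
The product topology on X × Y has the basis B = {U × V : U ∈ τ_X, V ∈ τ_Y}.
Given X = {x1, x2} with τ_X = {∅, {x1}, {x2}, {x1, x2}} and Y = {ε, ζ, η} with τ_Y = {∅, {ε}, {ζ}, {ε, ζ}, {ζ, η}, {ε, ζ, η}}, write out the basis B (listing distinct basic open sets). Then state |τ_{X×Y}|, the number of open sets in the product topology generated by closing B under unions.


Basis B = {∅ × ∅, {x1} × {ε}, {x1} × {ζ}, {x2} × {ε}, {x2} × {ζ}, {x1} × {ε, ζ}, {x1, x2} × {ε}, {x1} × {ζ, η}, {x1, x2} × {ζ}, {x2} × {ε, ζ}, {x2} × {ζ, η}, {x1} × {ε, ζ, η}, {x2} × {ε, ζ, η}, {x1, x2} × {ε, ζ}, {x1, x2} × {ζ, η}, {x1, x2} × {ε, ζ, η}}; |τ_{X×Y}| = 36.

Enumerate products U × V with U ∈ τ_X, V ∈ τ_Y (deduplicated):
  ∅ × ∅ = {} (∅)
  {x1} × {ε} = {(x1,ε)}
  {x1} × {ζ} = {(x1,ζ)}
  {x2} × {ε} = {(x2,ε)}
  {x2} × {ζ} = {(x2,ζ)}
  {x1} × {ε, ζ} = {(x1,ε), (x1,ζ)}
  {x1, x2} × {ε} = {(x1,ε), (x2,ε)}
  {x1} × {ζ, η} = {(x1,ζ), (x1,η)}
  {x1, x2} × {ζ} = {(x1,ζ), (x2,ζ)}
  {x2} × {ε, ζ} = {(x2,ε), (x2,ζ)}
  {x2} × {ζ, η} = {(x2,ζ), (x2,η)}
  {x1} × {ε, ζ, η} = {(x1,ε), (x1,ζ), (x1,η)}
  {x2} × {ε, ζ, η} = {(x2,ε), (x2,ζ), (x2,η)}
  {x1, x2} × {ε, ζ} = {(x1,ε), (x1,ζ), (x2,ε), (x2,ζ)}
  {x1, x2} × {ζ, η} = {(x1,ζ), (x1,η), (x2,ζ), (x2,η)}
  {x1, x2} × {ε, ζ, η} = {(x1,ε), (x1,ζ), (x1,η), (x2,ε), (x2,ζ), (x2,η)}
These 16 distinct sets form the basis B.
Close under arbitrary unions to get τ_{X×Y}; counting gives |τ_{X×Y}| = 36.


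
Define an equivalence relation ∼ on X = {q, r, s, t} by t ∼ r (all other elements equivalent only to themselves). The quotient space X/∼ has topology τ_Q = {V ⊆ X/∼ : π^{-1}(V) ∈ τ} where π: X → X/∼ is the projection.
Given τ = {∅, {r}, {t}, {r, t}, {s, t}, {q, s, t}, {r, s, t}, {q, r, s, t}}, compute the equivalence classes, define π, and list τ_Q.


X/∼ = {[q], [r=t], [s]}; |τ_Q| = 4.

Equivalence classes: [q], [r=t], [s].
Quotient map π: X → X/∼ sends q ↦ [q], r ↦ [r=t], s ↦ [s], t ↦ [r=t].
For each subset V ⊆ X/∼, compute π^{-1}(V) ⊆ X and check whether π^{-1}(V) ∈ τ. V is open in τ_Q iff π^{-1}(V) ∈ τ.
  V = {}: π^{-1}(V) = ∅ ∈ τ ✓.
  V = {[q]}: π^{-1}(V) = {q} ∉ τ ✗.
  V = {[r=t]}: π^{-1}(V) = {r, t} ∈ τ ✓.
  V = {[q], [r=t]}: π^{-1}(V) = {q, r, t} ∉ τ ✗.
  V = {[s]}: π^{-1}(V) = {s} ∉ τ ✗.
  V = {[q], [s]}: π^{-1}(V) = {q, s} ∉ τ ✗.
  V = {[r=t], [s]}: π^{-1}(V) = {r, s, t} ∈ τ ✓.
  V = {[q], [r=t], [s]}: π^{-1}(V) = {q, r, s, t} ∈ τ ✓.
Open sets in the quotient: τ_Q = {{}, {[r=t]}, {[r=t], [s]}, {[q], [r=t], [s]}} (4 elements).


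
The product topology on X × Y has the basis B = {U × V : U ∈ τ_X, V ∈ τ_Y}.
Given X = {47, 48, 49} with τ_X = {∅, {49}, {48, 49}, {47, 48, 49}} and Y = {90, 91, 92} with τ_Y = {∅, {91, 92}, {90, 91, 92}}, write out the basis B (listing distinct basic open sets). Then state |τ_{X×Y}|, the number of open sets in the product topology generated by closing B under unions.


Basis B = {∅ × ∅, {49} × {91, 92}, {49} × {90, 91, 92}, {48, 49} × {91, 92}, {47, 48, 49} × {91, 92}, {48, 49} × {90, 91, 92}, {47, 48, 49} × {90, 91, 92}}; |τ_{X×Y}| = 10.

Enumerate products U × V with U ∈ τ_X, V ∈ τ_Y (deduplicated):
  ∅ × ∅ = {} (∅)
  {49} × {91, 92} = {(49,91), (49,92)}
  {49} × {90, 91, 92} = {(49,90), (49,91), (49,92)}
  {48, 49} × {91, 92} = {(48,91), (48,92), (49,91), (49,92)}
  {47, 48, 49} × {91, 92} = {(47,91), (47,92), (48,91), (48,92), (49,91), (49,92)}
  {48, 49} × {90, 91, 92} = {(48,90), (48,91), (48,92), (49,90), (49,91), (49,92)}
  {47, 48, 49} × {90, 91, 92} = {(47,90), (47,91), (47,92), (48,90), (48,91), (48,92), (49,90), (49,91), (49,92)}
These 7 distinct sets form the basis B.
Close under arbitrary unions to get τ_{X×Y}; counting gives |τ_{X×Y}| = 10.


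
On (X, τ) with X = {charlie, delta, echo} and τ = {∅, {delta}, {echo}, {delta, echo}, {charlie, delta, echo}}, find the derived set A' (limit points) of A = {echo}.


A' = {charlie}

For each x ∈ X, list the open sets U ∈ τ with x ∈ U, then check whether U ∩ (A ∖ {x}) ≠ ∅ for every such U.
  x = charlie: opens ∋ x are {charlie, delta, echo}; each meets A ∖ {charlie}, so x IS a limit point.
  x = delta: open {delta} ∋ x has {delta} ∩ (A ∖ {delta}) = ∅, so x is NOT a limit point.
  x = echo: open {echo} ∋ x has {echo} ∩ (A ∖ {echo}) = ∅, so x is NOT a limit point.
Collecting: A' = {charlie}.


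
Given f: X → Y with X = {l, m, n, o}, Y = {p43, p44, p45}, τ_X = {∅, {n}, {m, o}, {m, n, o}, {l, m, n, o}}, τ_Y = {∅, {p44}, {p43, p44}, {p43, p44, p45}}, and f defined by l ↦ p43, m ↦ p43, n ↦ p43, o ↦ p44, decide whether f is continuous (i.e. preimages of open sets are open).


f is NOT continuous.

Compute f^{-1}(U) for each U ∈ τ_Y:
  U = ∅: f^{-1}(U) = ∅ ∈ τ_X ✓.
  U = {p44}: f^{-1}(U) = {o} ∉ τ_X ✗.
  U = {p43, p44}: f^{-1}(U) = {l, m, n, o} ∈ τ_X ✓.
  U = {p43, p44, p45}: f^{-1}(U) = {l, m, n, o} ∈ τ_X ✓.
Found U = {p44} with f^{-1}(U) = {o} not in τ_X. Therefore f is NOT continuous.


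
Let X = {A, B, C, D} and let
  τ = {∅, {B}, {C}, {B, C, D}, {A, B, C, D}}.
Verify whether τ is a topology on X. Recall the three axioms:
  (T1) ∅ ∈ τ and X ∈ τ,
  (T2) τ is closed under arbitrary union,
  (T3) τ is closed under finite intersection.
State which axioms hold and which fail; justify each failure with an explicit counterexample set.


τ is NOT a topology on X.

Axiom (T1): ∅ ∈ τ? Yes; X ∈ τ? Yes.
Axiom (T2/T3): check pairwise unions and intersections of members of τ.
Counterexample for (T2): {B} ∪ {C} = {B, C} ∉ τ. Therefore τ is NOT a topology.


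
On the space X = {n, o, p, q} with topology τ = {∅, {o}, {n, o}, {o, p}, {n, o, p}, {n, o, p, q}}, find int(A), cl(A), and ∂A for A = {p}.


int(A) = ∅, cl(A) = {p, q}, ∂A = {p, q}.

Closed sets in (X, τ) are complements of opens:
  closed(X, τ) = {∅, {q}, {n, q}, {p, q}, {n, p, q}, {n, o, p, q}}.
int(A) = ⋃ {U ∈ τ : U ⊆ A}. Opens contained in A: ∅.
Taking the union of these: int(A) = ∅.
cl(A) = ⋂ {C closed : A ⊆ C}. Closed sets containing A: {p, q}, {n, p, q}, {n, o, p, q}.
Intersecting these: cl(A) = {p, q}.
∂A = cl(A) ∖ int(A) = {p, q} ∖ ∅ = {p, q}.


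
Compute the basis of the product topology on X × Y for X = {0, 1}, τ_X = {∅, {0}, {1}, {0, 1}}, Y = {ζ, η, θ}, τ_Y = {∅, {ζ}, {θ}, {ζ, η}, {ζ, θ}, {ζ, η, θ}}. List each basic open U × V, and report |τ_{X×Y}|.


Basis B = {∅ × ∅, {0} × {ζ}, {0} × {θ}, {1} × {ζ}, {1} × {θ}, {0} × {ζ, η}, {0} × {ζ, θ}, {0, 1} × {ζ}, {0, 1} × {θ}, {1} × {ζ, η}, {1} × {ζ, θ}, {0} × {ζ, η, θ}, {1} × {ζ, η, θ}, {0, 1} × {ζ, η}, {0, 1} × {ζ, θ}, {0, 1} × {ζ, η, θ}}; |τ_{X×Y}| = 36.

Enumerate products U × V with U ∈ τ_X, V ∈ τ_Y (deduplicated):
  ∅ × ∅ = {} (∅)
  {0} × {ζ} = {(0,ζ)}
  {0} × {θ} = {(0,θ)}
  {1} × {ζ} = {(1,ζ)}
  {1} × {θ} = {(1,θ)}
  {0} × {ζ, η} = {(0,ζ), (0,η)}
  {0} × {ζ, θ} = {(0,ζ), (0,θ)}
  {0, 1} × {ζ} = {(0,ζ), (1,ζ)}
  {0, 1} × {θ} = {(0,θ), (1,θ)}
  {1} × {ζ, η} = {(1,ζ), (1,η)}
  {1} × {ζ, θ} = {(1,ζ), (1,θ)}
  {0} × {ζ, η, θ} = {(0,ζ), (0,η), (0,θ)}
  {1} × {ζ, η, θ} = {(1,ζ), (1,η), (1,θ)}
  {0, 1} × {ζ, η} = {(0,ζ), (0,η), (1,ζ), (1,η)}
  {0, 1} × {ζ, θ} = {(0,ζ), (0,θ), (1,ζ), (1,θ)}
  {0, 1} × {ζ, η, θ} = {(0,ζ), (0,η), (0,θ), (1,ζ), (1,η), (1,θ)}
These 16 distinct sets form the basis B.
Close under arbitrary unions to get τ_{X×Y}; counting gives |τ_{X×Y}| = 36.


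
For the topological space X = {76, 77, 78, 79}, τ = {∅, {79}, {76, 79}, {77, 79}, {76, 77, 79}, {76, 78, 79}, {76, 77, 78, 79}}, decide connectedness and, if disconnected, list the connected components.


(X, τ) is connected.

Find clopen sets (U ∈ τ with X ∖ U ∈ τ):
  U = ∅, X ∖ U = {76, 77, 78, 79} — both open, so U is clopen.
  U = {76, 77, 78, 79}, X ∖ U = ∅ — both open, so U is clopen.
Only trivial clopens (∅ and X) exist, so (X, τ) is connected.
Compute connected components by grouping points that agree on all clopens:
  component: {76, 77, 78, 79}


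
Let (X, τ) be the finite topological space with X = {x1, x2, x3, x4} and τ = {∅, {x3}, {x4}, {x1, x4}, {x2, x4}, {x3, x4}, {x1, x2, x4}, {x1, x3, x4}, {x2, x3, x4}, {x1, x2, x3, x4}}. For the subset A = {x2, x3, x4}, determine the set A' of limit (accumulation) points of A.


A' = {x1, x2}

For each x ∈ X, list the open sets U ∈ τ with x ∈ U, then check whether U ∩ (A ∖ {x}) ≠ ∅ for every such U.
  x = x1: opens ∋ x are {x1, x4}, {x1, x2, x4}, {x1, x3, x4}, {x1, x2, x3, x4}; each meets A ∖ {x1}, so x IS a limit point.
  x = x2: opens ∋ x are {x2, x4}, {x1, x2, x4}, {x2, x3, x4}, {x1, x2, x3, x4}; each meets A ∖ {x2}, so x IS a limit point.
  x = x3: open {x3} ∋ x has {x3} ∩ (A ∖ {x3}) = ∅, so x is NOT a limit point.
  x = x4: open {x4} ∋ x has {x4} ∩ (A ∖ {x4}) = ∅, so x is NOT a limit point.
Collecting: A' = {x1, x2}.
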